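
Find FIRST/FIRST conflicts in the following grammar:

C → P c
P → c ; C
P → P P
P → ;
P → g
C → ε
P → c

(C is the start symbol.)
Yes. P → c ';' C / P → P P on { 'c' }; P → c ';' C / P → c on { 'c' }; P → P P / P → ';' on { ';' }; P → P P / P → g on { 'g' }; P → P P / P → c on { 'c' }

A FIRST/FIRST conflict occurs when two productions N → α and N → β for the same non-terminal have FIRST(α) ∩ FIRST(β) ≠ ∅ (with ε ∈ FIRST of a nullable right-hand side, so two nullable alternatives also conflict).

FIRST sets of the non-terminals at (or reachable through a nullable prefix from) the front of some alternative:
  FIRST(P) = { ';', 'c', 'g' }

Productions for C:
  C → P c: FIRST = { ';', 'c', 'g' }
  C → ε: FIRST = { ε }
Productions for P:
  P → c ; C: FIRST = { 'c' }
  P → P P: FIRST = { ';', 'c', 'g' }
  P → ;: FIRST = { ';' }
  P → g: FIRST = { 'g' }
  P → c: FIRST = { 'c' }

Conflict for P: P → c ; C and P → P P
  Overlap: { 'c' }
Conflict for P: P → c ; C and P → c
  Overlap: { 'c' }
Conflict for P: P → P P and P → ;
  Overlap: { ';' }
Conflict for P: P → P P and P → g
  Overlap: { 'g' }
Conflict for P: P → P P and P → c
  Overlap: { 'c' }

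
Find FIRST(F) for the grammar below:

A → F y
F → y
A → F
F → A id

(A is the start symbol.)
{ 'y' }

FIRST sets of the other non-terminals involved (by the same procedure, iterated to a fixed point):
  FIRST(A) = { 'y' }

From F → y:
  - y is a terminal: add 'y' and stop
From F → A id:
  - A is a non-terminal: add FIRST(A) \ {ε} = { 'y' }
    A is not nullable, so stop

Collecting: FIRST(F) = { 'y' }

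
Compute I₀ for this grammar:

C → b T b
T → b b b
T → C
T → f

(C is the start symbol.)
First, augment the grammar with C' → C
I₀ = CLOSURE({ [C' → . C] }):
  [C' → . C] has the dot before C: add [C → . b T b]
No further items can be added.

I₀ = { [C → . b T b], [C' → . C] }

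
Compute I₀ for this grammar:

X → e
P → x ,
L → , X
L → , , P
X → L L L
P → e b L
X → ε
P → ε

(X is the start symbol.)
First, augment the grammar with X' → X
I₀ = CLOSURE({ [X' → . X] }):
  [X' → . X] has the dot before X: add [X → . e], [X → . L L L], [X → .]
  [X → . L L L] has the dot before L: add [L → . , X], [L → . , , P]
No further items can be added.

I₀ = { [L → . , , P], [L → . , X], [X → . L L L], [X → . e], [X → .], [X' → . X] }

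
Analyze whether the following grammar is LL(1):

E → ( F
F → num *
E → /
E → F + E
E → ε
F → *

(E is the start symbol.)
Yes, the grammar is LL(1).

Relevant sets:
  FIRST(F) = { '*', 'num' }
  FOLLOW(E) = { $ }

For E:
  PREDICT(E → '(' F) = { '(' }
  PREDICT(E → '/') = { '/' }
  PREDICT(E → F '+' E) = { '*', 'num' }
  PREDICT(E → ε) = { $ }
For F:
  PREDICT(F → num '*') = { 'num' }
  PREDICT(F → '*') = { '*' }

All predict sets are disjoint. The grammar IS LL(1).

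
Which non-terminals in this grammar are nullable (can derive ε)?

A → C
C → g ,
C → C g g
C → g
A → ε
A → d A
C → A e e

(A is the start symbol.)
{ 'A' }

A non-terminal is nullable if it can derive ε (the empty string): either it has an ε-production, or it has a production whose right-hand side consists entirely of nullable non-terminals.

ε-productions: A → ε
So A is immediately nullable.
No further non-terminal can be added: every production for the remaining non-terminals contains a terminal or a non-nullable non-terminal.
Nullable = { 'A' }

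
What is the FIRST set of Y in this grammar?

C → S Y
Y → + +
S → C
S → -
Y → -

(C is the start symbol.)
{ '+', '-' }

From Y → + +:
  - '+' is a terminal: add '+' and stop
From Y → -:
  - '-' is a terminal: add '-' and stop

Collecting: FIRST(Y) = { '+', '-' }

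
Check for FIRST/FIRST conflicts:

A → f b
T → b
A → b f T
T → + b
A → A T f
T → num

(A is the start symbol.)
Yes. A → f b / A → A T f on { 'f' }; A → b f T / A → A T f on { 'b' }

FIRST sets of the non-terminals at (or reachable through a nullable prefix from) the front of some alternative:
  FIRST(A) = { 'b', 'f' }

Productions for A:
  A → f b: FIRST = { 'f' }
  A → b f T: FIRST = { 'b' }
  A → A T f: FIRST = { 'b', 'f' }
Productions for T:
  T → b: FIRST = { 'b' }
  T → + b: FIRST = { '+' }
  T → num: FIRST = { 'num' }

Conflict for A: A → f b and A → A T f
  Overlap: { 'f' }
Conflict for A: A → b f T and A → A T f
  Overlap: { 'b' }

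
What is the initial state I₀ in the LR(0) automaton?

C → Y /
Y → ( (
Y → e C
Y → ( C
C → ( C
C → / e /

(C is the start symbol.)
First, augment the grammar with C' → C
I₀ = CLOSURE({ [C' → . C] }):
  [C' → . C] has the dot before C: add [C → . Y /], [C → . ( C], [C → . / e /]
  [C → . Y /] has the dot before Y: add [Y → . ( (], [Y → . e C], [Y → . ( C]
No further items can be added.

I₀ = { [C → . ( C], [C → . / e /], [C → . Y /], [C' → . C], [Y → . ( (], [Y → . ( C], [Y → . e C] }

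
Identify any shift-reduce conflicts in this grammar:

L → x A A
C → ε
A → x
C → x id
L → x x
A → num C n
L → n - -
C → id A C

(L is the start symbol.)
Yes — I5: [C → .] vs [C → . id A C]; I11: [C → .] vs [C → . id A C]

A shift-reduce conflict occurs when an LR(0) state has both:
  - a complete (reduce) item [A → α .] (dot at the end), and
  - a shift item [B → β . c γ] (dot before a terminal).

Augment with L' → L and build the canonical LR(0) collection (I0 = CLOSURE({[L' → . L]}), then GOTO on every symbol after a dot until no new states appear). It has 18 states:
  I0: { [L → . n - -], [L → . x A A], [L → . x x], [L' → . L] }  — shift
  I1: { [L' → L .] }  — accept
  I2: { [L → n . - -] }  — shift
  I3: { [A → . num C n], [A → . x], [L → x . A A], [L → x . x] }  — shift
  I4: { [A → . num C n], [A → . x], [L → x A . A] }  — shift
  I5: { [A → num . C n], [C → . id A C], [C → . x id], [C → .] }  — shift, reduce
  I6: { [A → x .], [L → x x .] }  — 2 reduces
  I7: { [A → num C . n] }  — shift
  I8: { [A → . num C n], [A → . x], [C → id . A C] }  — shift
  I9: { [C → x . id] }  — shift
  I10: { [C → x id .] }  — reduce
  I11: { [C → . id A C], [C → . x id], [C → .], [C → id A . C] }  — shift, reduce
  I12: { [A → x .] }  — reduce
  I13: { [C → id A C .] }  — reduce
  I14: { [A → num C n .] }  — reduce
  I15: { [L → x A A .] }  — reduce
  I16: { [L → n - . -] }  — shift
  I17: { [L → n - - .] }  — reduce

I5 contains reduce item [C → .] and shift items [C → . id A C], [C → . x id] — shift-reduce conflict.
I11 contains reduce item [C → .] and shift items [C → . id A C], [C → . x id] — shift-reduce conflict.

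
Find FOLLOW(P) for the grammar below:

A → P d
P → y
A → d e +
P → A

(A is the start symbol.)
In A → P d: P is followed by d, add FIRST(d) \ {ε} = { 'd' }

Taking the union: FOLLOW(P) = { 'd' }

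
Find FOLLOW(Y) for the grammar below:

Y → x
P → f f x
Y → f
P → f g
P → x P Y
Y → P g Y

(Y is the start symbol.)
{ $, 'f', 'g', 'x' }

Y is the start symbol, so $ ∈ FOLLOW(Y).
In P → x P Y: Y is at the end, add FOLLOW(P)
In Y → P g Y: Y is at the end; this adds FOLLOW(Y) to itself — nothing new

The FOLLOW sets referred to above (computed the same way, to a fixed point):
  FOLLOW(P) = { 'f', 'g', 'x' }

Taking the union: FOLLOW(Y) = { $, 'f', 'g', 'x' }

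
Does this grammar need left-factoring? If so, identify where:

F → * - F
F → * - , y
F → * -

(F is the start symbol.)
Yes, F has productions with common prefix '* -'

Left-factoring is needed when two productions for the same non-terminal
share a common prefix on the right-hand side.

Productions for F:
  F → * - F
  F → * - , y
  F → * -

Found common prefix '* -' in productions for F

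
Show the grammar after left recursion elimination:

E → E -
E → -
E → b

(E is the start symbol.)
E is directly left-recursive. The standard transformation for
  A → A α₁ | ... | A α_m | β₁ | ... | β_n
is
  A  → β₁ A' | ... | β_n A'
  A' → α₁ A' | ... | α_m A' | ε

E → - becomes E → - E'
E → b becomes E → b E'
E → E - becomes E' → - E'
Add E' → ε

Resulting grammar:
E → - E'
E → b E'
E' → - E'
E' → ε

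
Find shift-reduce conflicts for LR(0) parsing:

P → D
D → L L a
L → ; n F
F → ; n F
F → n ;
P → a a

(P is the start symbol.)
A shift-reduce conflict occurs when an LR(0) state has both:
  - a complete (reduce) item [A → α .] (dot at the end), and
  - a shift item [B → β . c γ] (dot before a terminal).

Augment with P' → P and build the canonical LR(0) collection (I0 = CLOSURE({[P' → . P]}), then GOTO on every symbol after a dot until no new states appear). It has 16 states:
  I0: { [D → . L L a], [L → . ; n F], [P → . D], [P → . a a], [P' → . P] }  — shift
  I1: { [L → ; . n F] }  — shift
  I2: { [P → D .] }  — reduce
  I3: { [D → L . L a], [L → . ; n F] }  — shift
  I4: { [P' → P .] }  — accept
  I5: { [P → a . a] }  — shift
  I6: { [P → a a .] }  — reduce
  I7: { [D → L L . a] }  — shift
  I8: { [D → L L a .] }  — reduce
  I9: { [F → . ; n F], [F → . n ;], [L → ; n . F] }  — shift
  I10: { [F → ; . n F] }  — shift
  I11: { [L → ; n F .] }  — reduce
  I12: { [F → n . ;] }  — shift
  I13: { [F → n ; .] }  — reduce
  I14: { [F → . ; n F], [F → . n ;], [F → ; n . F] }  — shift
  I15: { [F → ; n F .] }  — reduce

No state contains both a complete item and a shift item.

Answer: No shift-reduce conflicts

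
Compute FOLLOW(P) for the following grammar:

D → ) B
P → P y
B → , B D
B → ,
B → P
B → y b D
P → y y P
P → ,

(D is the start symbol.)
{ $, ')', 'y' }

To compute FOLLOW(P), find every occurrence of P on a right-hand side N → α P β: add FIRST(β) \ {ε}, and if β is empty or nullable also add FOLLOW(N). Iterate to a fixed point.

In P → P y: P is followed by y, add FIRST(y) \ {ε} = { 'y' }
In B → P: P is at the end, add FOLLOW(B)
In P → y y P: P is at the end; this adds FOLLOW(P) to itself — nothing new

The FOLLOW sets referred to above (computed the same way, to a fixed point):
  FOLLOW(B) = { $, ')' }

Taking the union: FOLLOW(P) = { $, ')', 'y' }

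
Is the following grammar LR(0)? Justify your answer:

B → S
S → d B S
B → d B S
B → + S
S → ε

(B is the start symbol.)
A grammar is LR(0) if no state in the canonical LR(0) collection has:
  - both a shift item (dot before a terminal) and a complete item (shift-reduce conflict), or
  - two or more complete items (reduce-reduce conflict; the accept item [B' → B .] counts as a complete item here).

Augment with B' → B and build the canonical LR(0) collection (I0 = CLOSURE({[B' → . B]}), then GOTO on every symbol after a dot until no new states appear). It has 11 states:
  I0: { [B → . + S], [B → . S], [B → . d B S], [B' → . B], [S → . d B S], [S → .] }  — shift, reduce
  I1: { [B → + . S], [S → . d B S], [S → .] }  — shift, reduce
  I2: { [B' → B .] }  — accept
  I3: { [B → S .] }  — reduce
  I4: { [B → . + S], [B → . S], [B → . d B S], [B → d . B S], [S → . d B S], [S → .], [S → d . B S] }  — shift, reduce
  I5: { [B → d B . S], [S → . d B S], [S → .], [S → d B . S] }  — shift, reduce
  I6: { [B → d B S .], [S → d B S .] }  — 2 reduces
  I7: { [B → . + S], [B → . S], [B → . d B S], [S → . d B S], [S → .], [S → d . B S] }  — shift, reduce
  I8: { [S → . d B S], [S → .], [S → d B . S] }  — shift, reduce
  I9: { [S → d B S .] }  — reduce
  I10: { [B → + S .] }  — reduce

Conflict in state I0:
  Shift-reduce conflict between [S → .] and [B → . + S]
So the grammar is NOT LR(0).

Answer: No. Shift-reduce conflict between [S → .] and [B → . + S]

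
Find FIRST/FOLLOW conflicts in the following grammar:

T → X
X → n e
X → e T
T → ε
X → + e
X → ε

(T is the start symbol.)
A FIRST/FOLLOW conflict occurs when a non-terminal N has a nullable alternative N → β (β ⇒* ε) and another alternative N → α with FIRST(α) ∩ FOLLOW(N) ≠ ∅: on such a lookahead the parser cannot decide between expanding α and letting N vanish via β.

Nullable non-terminals: T, X.
FIRST sets used below: FIRST(X) = { '+', 'e', 'n', ε }

T: nullable alternative(s) T → X, T → ε; FOLLOW(T) = { $ }
  T → X: FIRST \ {ε} = { '+', 'e', 'n' } — disjoint from FOLLOW(T)
  T → ε: FIRST \ {ε} = { } — disjoint from FOLLOW(T)

X: nullable alternative(s) X → ε; FOLLOW(X) = { $ }
  X → n e: FIRST \ {ε} = { 'n' } — disjoint from FOLLOW(X)
  X → e T: FIRST \ {ε} = { 'e' } — disjoint from FOLLOW(X)
  X → + e: FIRST \ {ε} = { '+' } — disjoint from FOLLOW(X)
  X → ε: FIRST \ {ε} = { } — this is the only nullable alternative, skip

No FIRST/FOLLOW conflicts found.

Answer: No FIRST/FOLLOW conflicts.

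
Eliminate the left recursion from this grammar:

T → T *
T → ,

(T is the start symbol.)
T is directly left-recursive. The standard transformation for
  A → A α₁ | ... | A α_m | β₁ | ... | β_n
is
  A  → β₁ A' | ... | β_n A'
  A' → α₁ A' | ... | α_m A' | ε

T → , becomes T → , T'
T → T * becomes T' → * T'
Add T' → ε

Resulting grammar:
T → , T'
T' → * T'
T' → ε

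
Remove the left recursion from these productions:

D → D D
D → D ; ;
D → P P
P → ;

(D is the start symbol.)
D → P P D'
D' → D D'
D' → ; ; D'
D' → ε
P → ;

D is directly left-recursive. The standard transformation for
  A → A α₁ | ... | A α_m | β₁ | ... | β_n
is
  A  → β₁ A' | ... | β_n A'
  A' → α₁ A' | ... | α_m A' | ε

D → P P becomes D → P P D'
D → D D becomes D' → D D'
D → D ; ; becomes D' → ; ; D'
Add D' → ε

Productions for other non-terminals are unchanged:
  P → ;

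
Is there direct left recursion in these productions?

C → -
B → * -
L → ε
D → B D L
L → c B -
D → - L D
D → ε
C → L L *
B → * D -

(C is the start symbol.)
Direct left recursion occurs when N → N α for some non-terminal N (the right-hand side begins with the left-hand side itself).

C → -: starts with '-'
B → * -: starts with '*'
L → ε: starts with ε
D → B D L: starts with B
L → c B -: starts with c
D → - L D: starts with '-'
D → ε: starts with ε
C → L L *: starts with L
B → * D -: starts with '*'

No direct left recursion found.

Answer: No direct left recursion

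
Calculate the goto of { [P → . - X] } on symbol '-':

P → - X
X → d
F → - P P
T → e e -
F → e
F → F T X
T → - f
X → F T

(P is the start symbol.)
GOTO(I, '-') = CLOSURE({ [A → αX.β] : [A → α.Xβ] ∈ I, X = '-' })

Items with dot before '-', with the dot advanced:
  [P → . - X] → [P → - . X]
Closure of the advanced items:
  [P → - . X] has the dot before X: add [X → . d], [X → . F T]
  [X → . F T] has the dot before F: add [F → . - P P], [F → . e], [F → . F T X]

GOTO = { [F → . - P P], [F → . F T X], [F → . e], [P → - . X], [X → . F T], [X → . d] }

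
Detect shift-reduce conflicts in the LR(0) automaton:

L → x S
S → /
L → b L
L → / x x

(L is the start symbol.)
Augment with L' → L and build the canonical LR(0) collection (I0 = CLOSURE({[L' → . L]}), then GOTO on every symbol after a dot until no new states appear). It has 10 states:
  I0: { [L → . / x x], [L → . b L], [L → . x S], [L' → . L] }  — shift
  I1: { [L → / . x x] }  — shift
  I2: { [L' → L .] }  — accept
  I3: { [L → . / x x], [L → . b L], [L → . x S], [L → b . L] }  — shift
  I4: { [L → x . S], [S → . /] }  — shift
  I5: { [S → / .] }  — reduce
  I6: { [L → x S .] }  — reduce
  I7: { [L → b L .] }  — reduce
  I8: { [L → / x . x] }  — shift
  I9: { [L → / x x .] }  — reduce

No state contains both a complete item and a shift item.

Answer: No shift-reduce conflicts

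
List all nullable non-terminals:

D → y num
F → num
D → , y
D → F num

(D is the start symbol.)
None

There are no ε-productions, so no non-terminal can derive ε.
No non-terminals are nullable.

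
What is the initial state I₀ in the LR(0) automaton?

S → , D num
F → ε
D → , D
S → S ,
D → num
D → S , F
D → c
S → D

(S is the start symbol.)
First, augment the grammar with S' → S
I₀ = CLOSURE({ [S' → . S] }):
  [S' → . S] has the dot before S: add [S → . , D num], [S → . S ,], [S → . D]
  [S → . D] has the dot before D: add [D → . , D], [D → . num], [D → . S , F], [D → . c]
No further items can be added.

I₀ = { [D → . , D], [D → . S , F], [D → . c], [D → . num], [S → . , D num], [S → . D], [S → . S ,], [S' → . S] }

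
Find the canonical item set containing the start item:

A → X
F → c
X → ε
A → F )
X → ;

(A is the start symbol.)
{ [A → . F )], [A → . X], [A' → . A], [F → . c], [X → . ;], [X → .] }

First, augment the grammar with A' → A
I₀ = CLOSURE({ [A' → . A] }):
  [A' → . A] has the dot before A: add [A → . X], [A → . F )]
  [A → . X] has the dot before X: add [X → .], [X → . ;]
  [A → . F )] has the dot before F: add [F → . c]
No further items can be added.

I₀ = { [A → . F )], [A → . X], [A' → . A], [F → . c], [X → . ;], [X → .] }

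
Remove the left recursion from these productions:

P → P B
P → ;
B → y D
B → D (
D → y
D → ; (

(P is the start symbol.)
P → ; P'
P' → B P'
P' → ε
B → y D
B → D (
D → y
D → ; (

P is directly left-recursive. The standard transformation for
  A → A α₁ | ... | A α_m | β₁ | ... | β_n
is
  A  → β₁ A' | ... | β_n A'
  A' → α₁ A' | ... | α_m A' | ε

P → ; becomes P → ; P'
P → P B becomes P' → B P'
Add P' → ε

Productions for other non-terminals are unchanged:
  B → y D
  B → D (
  D → y
  D → ; (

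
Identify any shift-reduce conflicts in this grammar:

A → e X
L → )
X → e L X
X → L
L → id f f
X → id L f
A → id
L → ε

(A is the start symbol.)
Augment with A' → A and build the canonical LR(0) collection (I0 = CLOSURE({[A' → . A]}), then GOTO on every symbol after a dot until no new states appear). It has 16 states:
  I0: { [A → . e X], [A → . id], [A' → . A] }  — shift
  I1: { [A' → A .] }  — accept
  I2: { [A → e . X], [L → . )], [L → . id f f], [L → .], [X → . L], [X → . e L X], [X → . id L f] }  — shift, reduce
  I3: { [A → id .] }  — reduce
  I4: { [L → ) .] }  — reduce
  I5: { [X → L .] }  — reduce
  I6: { [A → e X .] }  — reduce
  I7: { [L → . )], [L → . id f f], [L → .], [X → e . L X] }  — shift, reduce
  I8: { [L → . )], [L → . id f f], [L → .], [L → id . f f], [X → id . L f] }  — shift, reduce
  I9: { [X → id L . f] }  — shift
  I10: { [L → id f . f] }  — shift
  I11: { [L → id . f f] }  — shift
  I12: { [L → id f f .] }  — reduce
  I13: { [X → id L f .] }  — reduce
  I14: { [L → . )], [L → . id f f], [L → .], [X → . L], [X → . e L X], [X → . id L f], [X → e L . X] }  — shift, reduce
  I15: { [X → e L X .] }  — reduce

I2 contains reduce item [L → .] and shift items [L → . )], [L → . id f f], [X → . e L X], [X → . id L f] — shift-reduce conflict.
I7 contains reduce item [L → .] and shift items [L → . )], [L → . id f f] — shift-reduce conflict.
I8 contains reduce item [L → .] and shift items [L → . )], [L → . id f f], [L → id . f f] — shift-reduce conflict.
I14 contains reduce item [L → .] and shift items [L → . )], [L → . id f f], [X → . e L X], [X → . id L f] — shift-reduce conflict.

Answer: Yes — I2: [L → .] vs [L → . )]; I7: [L → .] vs [L → . )]; I8: [L → .] vs [L → . )]; I14: [L → .] vs [L → . )]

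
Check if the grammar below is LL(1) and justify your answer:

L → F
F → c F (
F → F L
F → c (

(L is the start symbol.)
A grammar is LL(1) if for each non-terminal N with multiple productions, the predict sets of those productions are pairwise disjoint, where PREDICT(N → α) = (FIRST(α) \ {ε}) ∪ (FOLLOW(N) if α ⇒* ε).

Relevant sets:
  FIRST(F) = { 'c' }

For F:
  PREDICT(F → c F '(') = { 'c' }
  PREDICT(F → F L) = { 'c' }
  PREDICT(F → c '(') = { 'c' }
L has a single production, so nothing to check there.

Conflict found: Predict set conflict for F: { 'c' }
The grammar is NOT LL(1).

Answer: No. Predict set conflict for F: { 'c' }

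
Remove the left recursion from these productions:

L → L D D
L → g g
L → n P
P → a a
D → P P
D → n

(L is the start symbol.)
L → g g L'
L → n P L'
L' → D D L'
L' → ε
P → a a
D → P P
D → n

L is directly left-recursive. The standard transformation for
  A → A α₁ | ... | A α_m | β₁ | ... | β_n
is
  A  → β₁ A' | ... | β_n A'
  A' → α₁ A' | ... | α_m A' | ε

L → g g becomes L → g g L'
L → n P becomes L → n P L'
L → L D D becomes L' → D D L'
Add L' → ε

Productions for other non-terminals are unchanged:
  P → a a
  D → P P
  D → n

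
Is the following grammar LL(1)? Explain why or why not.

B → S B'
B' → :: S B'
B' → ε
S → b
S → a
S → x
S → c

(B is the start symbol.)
Yes, the grammar is LL(1).

A grammar is LL(1) if for each non-terminal N with multiple productions, the predict sets of those productions are pairwise disjoint, where PREDICT(N → α) = (FIRST(α) \ {ε}) ∪ (FOLLOW(N) if α ⇒* ε).

Relevant sets:
  FOLLOW(B') = { $ }

For B':
  PREDICT(B' → :: S B') = { '::' }
  PREDICT(B' → ε) = { $ }
For S:
  PREDICT(S → b) = { 'b' }
  PREDICT(S → a) = { 'a' }
  PREDICT(S → x) = { 'x' }
  PREDICT(S → c) = { 'c' }
B has a single production, so nothing to check there.

All predict sets are disjoint. The grammar IS LL(1).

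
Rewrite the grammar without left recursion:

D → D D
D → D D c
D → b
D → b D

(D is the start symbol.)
D → b D'
D → b D D'
D' → D D'
D' → D c D'
D' → ε

D is directly left-recursive. The standard transformation for
  A → A α₁ | ... | A α_m | β₁ | ... | β_n
is
  A  → β₁ A' | ... | β_n A'
  A' → α₁ A' | ... | α_m A' | ε

D → b becomes D → b D'
D → b D becomes D → b D D'
D → D D becomes D' → D D'
D → D D c becomes D' → D c D'
Add D' → ε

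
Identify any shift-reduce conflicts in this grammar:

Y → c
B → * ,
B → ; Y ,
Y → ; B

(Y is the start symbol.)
No shift-reduce conflicts

Augment with Y' → Y and build the canonical LR(0) collection (I0 = CLOSURE({[Y' → . Y]}), then GOTO on every symbol after a dot until no new states appear). It has 10 states:
  I0: { [Y → . ; B], [Y → . c], [Y' → . Y] }  — shift
  I1: { [B → . * ,], [B → . ; Y ,], [Y → ; . B] }  — shift
  I2: { [Y' → Y .] }  — accept
  I3: { [Y → c .] }  — reduce
  I4: { [B → * . ,] }  — shift
  I5: { [B → ; . Y ,], [Y → . ; B], [Y → . c] }  — shift
  I6: { [Y → ; B .] }  — reduce
  I7: { [B → ; Y . ,] }  — shift
  I8: { [B → ; Y , .] }  — reduce
  I9: { [B → * , .] }  — reduce

No state contains both a complete item and a shift item.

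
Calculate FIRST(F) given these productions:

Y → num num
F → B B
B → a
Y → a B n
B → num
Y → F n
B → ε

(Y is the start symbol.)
{ 'a', 'num', ε }

FIRST sets of the other non-terminals involved (by the same procedure, iterated to a fixed point):
  FIRST(B) = { 'a', 'num', ε }

From F → B B:
  - B is a non-terminal: add FIRST(B) \ {ε} = { 'a', 'num' }
    B is nullable, so continue to the next symbol
  - B is a non-terminal: add FIRST(B) \ {ε} = { 'a', 'num' }
    B is nullable and nothing follows, so the whole right-hand side can vanish: ε ∈ FIRST(F)

Collecting: FIRST(F) = { 'a', 'num', ε }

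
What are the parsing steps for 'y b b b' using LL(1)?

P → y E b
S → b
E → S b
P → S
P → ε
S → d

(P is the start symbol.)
LL(1) parsing maintains a stack (initially the start symbol over $) and the input. At each step: if the stack top is a terminal, match it against the current input token; if it is a non-terminal N, replace it with the RHS of M[N, lookahead] (the unique production whose predict set contains the lookahead).

Stack is shown with the top on the left.

Stack    Input      Action
--------------------------
P $      y b b b $  output P → y E b
y E b $  y b b b $  match 'y'
E b $    b b b $    output E → S b
S b b $  b b b $    output S → b
b b b $  b b b $    match 'b'
b b $    b b $      match 'b'
b $      b $        match 'b'
$        $          accept

The string is accepted.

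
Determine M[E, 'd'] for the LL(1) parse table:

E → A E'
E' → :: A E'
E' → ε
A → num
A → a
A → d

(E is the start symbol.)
E → A E'

To find M[E, 'd'], we find productions for E where 'd' is in the predict set (PREDICT(N → α) = (FIRST(α) \ {ε}) ∪ (FOLLOW(N) if α ⇒* ε)).

Relevant sets:
  FIRST(A) = { 'a', 'd', 'num' }

E → A E': PREDICT = { 'a', 'd', 'num' }
  'd' is in predict set, so this production goes in M[E, 'd']

M[E, 'd'] = E → A E'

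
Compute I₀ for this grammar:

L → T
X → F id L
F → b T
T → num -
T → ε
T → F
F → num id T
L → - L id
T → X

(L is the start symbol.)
First, augment the grammar with L' → L
I₀ = CLOSURE({ [L' → . L] }):
  [L' → . L] has the dot before L: add [L → . T], [L → . - L id]
  [L → . T] has the dot before T: add [T → . num -], [T → .], [T → . F], [T → . X]
  [T → . F] has the dot before F: add [F → . b T], [F → . num id T]
  [T → . X] has the dot before X: add [X → . F id L]
No further items can be added.

I₀ = { [F → . b T], [F → . num id T], [L → . - L id], [L → . T], [L' → . L], [T → . F], [T → . X], [T → . num -], [T → .], [X → . F id L] }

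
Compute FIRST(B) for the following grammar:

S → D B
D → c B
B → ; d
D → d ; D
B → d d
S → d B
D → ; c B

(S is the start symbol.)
To compute FIRST(B), examine every production with B on the left-hand side, reading each right-hand side left to right until a non-nullable symbol is reached.

From B → ; d:
  - ';' is a terminal: add ';' and stop
From B → d d:
  - d is a terminal: add 'd' and stop

Collecting: FIRST(B) = { ';', 'd' }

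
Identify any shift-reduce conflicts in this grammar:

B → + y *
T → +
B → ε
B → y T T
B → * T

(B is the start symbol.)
Yes — I0: [B → .] vs [B → . * T]

A shift-reduce conflict occurs when an LR(0) state has both:
  - a complete (reduce) item [A → α .] (dot at the end), and
  - a shift item [B → β . c γ] (dot before a terminal).

Augment with B' → B and build the canonical LR(0) collection (I0 = CLOSURE({[B' → . B]}), then GOTO on every symbol after a dot until no new states appear). It has 11 states:
  I0: { [B → . * T], [B → . + y *], [B → . y T T], [B → .], [B' → . B] }  — shift, reduce
  I1: { [B → * . T], [T → . +] }  — shift
  I2: { [B → + . y *] }  — shift
  I3: { [B' → B .] }  — accept
  I4: { [B → y . T T], [T → . +] }  — shift
  I5: { [T → + .] }  — reduce
  I6: { [B → y T . T], [T → . +] }  — shift
  I7: { [B → y T T .] }  — reduce
  I8: { [B → + y . *] }  — shift
  I9: { [B → + y * .] }  — reduce
  I10: { [B → * T .] }  — reduce

I0 contains reduce item [B → .] and shift items [B → . * T], [B → . + y *], [B → . y T T] — shift-reduce conflict.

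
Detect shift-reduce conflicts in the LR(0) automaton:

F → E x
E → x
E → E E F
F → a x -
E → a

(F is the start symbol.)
A shift-reduce conflict occurs when an LR(0) state has both:
  - a complete (reduce) item [A → α .] (dot at the end), and
  - a shift item [B → β . c γ] (dot before a terminal).

Augment with F' → F and build the canonical LR(0) collection (I0 = CLOSURE({[F' → . F]}), then GOTO on every symbol after a dot until no new states appear). It has 12 states:
  I0: { [E → . E E F], [E → . a], [E → . x], [F → . E x], [F → . a x -], [F' → . F] }  — shift
  I1: { [E → . E E F], [E → . a], [E → . x], [E → E . E F], [F → E . x] }  — shift
  I2: { [F' → F .] }  — accept
  I3: { [E → a .], [F → a . x -] }  — shift, reduce
  I4: { [E → x .] }  — reduce
  I5: { [F → a x . -] }  — shift
  I6: { [F → a x - .] }  — reduce
  I7: { [E → . E E F], [E → . a], [E → . x], [E → E . E F], [E → E E . F], [F → . E x], [F → . a x -] }  — shift
  I8: { [E → a .] }  — reduce
  I9: { [E → x .], [F → E x .] }  — 2 reduces
  I10: { [E → . E E F], [E → . a], [E → . x], [E → E . E F], [E → E E . F], [F → . E x], [F → . a x -], [F → E . x] }  — shift
  I11: { [E → E E F .] }  — reduce

I3 contains reduce item [E → a .] and shift item [F → a . x -] — shift-reduce conflict.

Answer: Yes — I3: [E → a .] vs [F → a . x -]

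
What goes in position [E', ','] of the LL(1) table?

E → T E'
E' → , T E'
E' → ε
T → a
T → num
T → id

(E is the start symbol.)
To find M[E', ','], we find productions for E' where ',' is in the predict set (PREDICT(N → α) = (FIRST(α) \ {ε}) ∪ (FOLLOW(N) if α ⇒* ε)).

Relevant sets:
  FOLLOW(E') = { $ }

E' → , T E': PREDICT = { ',' }
  ',' is in predict set, so this production goes in M[E', ',']
E' → ε: PREDICT = { $ }

M[E', ','] = E' → , T E'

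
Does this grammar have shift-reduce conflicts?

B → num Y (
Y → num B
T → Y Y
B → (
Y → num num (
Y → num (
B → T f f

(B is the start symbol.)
A shift-reduce conflict occurs when an LR(0) state has both:
  - a complete (reduce) item [A → α .] (dot at the end), and
  - a shift item [B → β . c γ] (dot before a terminal).

Augment with B' → B and build the canonical LR(0) collection (I0 = CLOSURE({[B' → . B]}), then GOTO on every symbol after a dot until no new states appear). It has 16 states:
  I0: { [B → . (], [B → . T f f], [B → . num Y (], [B' → . B], [T → . Y Y], [Y → . num (], [Y → . num B], [Y → . num num (] }  — shift
  I1: { [B → ( .] }  — reduce
  I2: { [B' → B .] }  — accept
  I3: { [B → T . f f] }  — shift
  I4: { [T → Y . Y], [Y → . num (], [Y → . num B], [Y → . num num (] }  — shift
  I5: { [B → . (], [B → . T f f], [B → . num Y (], [B → num . Y (], [T → . Y Y], [Y → . num (], [Y → . num B], [Y → . num num (], [Y → num . (], [Y → num . B], [Y → num . num (] }  — shift
  I6: { [B → ( .], [Y → num ( .] }  — 2 reduces
  I7: { [Y → num B .] }  — reduce
  I8: { [B → num Y . (], [T → Y . Y], [Y → . num (], [Y → . num B], [Y → . num num (] }  — shift
  I9: { [B → . (], [B → . T f f], [B → . num Y (], [B → num . Y (], [T → . Y Y], [Y → . num (], [Y → . num B], [Y → . num num (], [Y → num . (], [Y → num . B], [Y → num . num (], [Y → num num . (] }  — shift
  I10: { [B → ( .], [Y → num ( .], [Y → num num ( .] }  — 3 reduces
  I11: { [B → num Y ( .] }  — reduce
  I12: { [T → Y Y .] }  — reduce
  I13: { [B → . (], [B → . T f f], [B → . num Y (], [T → . Y Y], [Y → . num (], [Y → . num B], [Y → . num num (], [Y → num . (], [Y → num . B], [Y → num . num (] }  — shift
  I14: { [B → T f . f] }  — shift
  I15: { [B → T f f .] }  — reduce

No state contains both a complete item and a shift item.

Answer: No shift-reduce conflicts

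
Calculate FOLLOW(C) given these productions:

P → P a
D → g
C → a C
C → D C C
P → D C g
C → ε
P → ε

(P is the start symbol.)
To compute FOLLOW(C), find every occurrence of C on a right-hand side N → α C β: add FIRST(β) \ {ε}, and if β is empty or nullable also add FOLLOW(N). Iterate to a fixed point.

In C → a C: C is at the end; this adds FOLLOW(C) to itself — nothing new
In C → D C C: C is followed by C, add FIRST(C) \ {ε} = { 'a', 'g' }
  C is nullable, so FOLLOW(C) is also included — that is the set being defined, nothing new
In C → D C C: C is at the end; this adds FOLLOW(C) to itself — nothing new
In P → D C g: C is followed by g, add FIRST(g) \ {ε} = { 'g' }

Taking the union: FOLLOW(C) = { 'a', 'g' }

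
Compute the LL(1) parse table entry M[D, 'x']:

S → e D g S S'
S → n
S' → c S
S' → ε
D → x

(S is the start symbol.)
To find M[D, 'x'], we find productions for D where 'x' is in the predict set (PREDICT(N → α) = (FIRST(α) \ {ε}) ∪ (FOLLOW(N) if α ⇒* ε)).

D → x: PREDICT = { 'x' }
  'x' is in predict set, so this production goes in M[D, 'x']

M[D, 'x'] = D → x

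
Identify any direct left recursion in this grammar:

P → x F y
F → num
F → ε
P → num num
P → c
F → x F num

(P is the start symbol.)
No direct left recursion

P → x F y: starts with x
F → num: starts with num
F → ε: starts with ε
P → num num: starts with num
P → c: starts with c
F → x F num: starts with x

No direct left recursion found.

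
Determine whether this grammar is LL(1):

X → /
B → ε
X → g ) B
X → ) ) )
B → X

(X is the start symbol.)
Relevant sets:
  FIRST(X) = { ')', '/', 'g' }
  FOLLOW(B) = { $ }

For X:
  PREDICT(X → '/') = { '/' }
  PREDICT(X → g ')' B) = { 'g' }
  PREDICT(X → ')' ')' ')') = { ')' }
For B:
  PREDICT(B → ε) = { $ }
  PREDICT(B → X) = { ')', '/', 'g' }

All predict sets are disjoint. The grammar IS LL(1).

Answer: Yes, the grammar is LL(1).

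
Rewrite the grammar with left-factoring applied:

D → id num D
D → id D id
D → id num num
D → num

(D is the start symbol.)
Left-factoring transforms A → αβ₁ | αβ₂ into A → αA' and A' → β₁ | β₂
(α is the longest common prefix among the alternatives). Repeat until
no nonterminal has two alternatives with a common prefix.

Round 1: D has alternatives sharing prefix 'id'. Introduce D': D → id D'
  Add: D' → num D
  Add: D' → D id
  Add: D' → num num

Round 2: D' has alternatives sharing prefix 'num'. Introduce D'': D' → num D''
  Add: D'' → D
  Add: D'' → num

No remaining common prefixes — done.

Resulting grammar:
D → id D'
D' → num D''
D'' → D
D'' → num
D' → D id
D → num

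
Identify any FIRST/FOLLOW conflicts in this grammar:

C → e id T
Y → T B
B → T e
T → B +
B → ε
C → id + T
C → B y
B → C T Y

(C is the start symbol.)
A FIRST/FOLLOW conflict occurs when a non-terminal N has a nullable alternative N → β (β ⇒* ε) and another alternative N → α with FIRST(α) ∩ FOLLOW(N) ≠ ∅: on such a lookahead the parser cannot decide between expanding α and letting N vanish via β.

Nullable non-terminals: B.
FIRST sets used below: FIRST(T) = { '+', 'e', 'id', 'y' }, FIRST(C) = { '+', 'e', 'id', 'y' }

B: nullable alternative(s) B → ε; FOLLOW(B) = { '+', 'y' }
  B → T e: FIRST \ {ε} = { '+', 'e', 'id', 'y' } — overlaps FOLLOW(B) on { '+', 'y' }: CONFLICT
  B → ε: FIRST \ {ε} = { } — this is the only nullable alternative, skip
  B → C T Y: FIRST \ {ε} = { '+', 'e', 'id', 'y' } — overlaps FOLLOW(B) on { '+', 'y' }: CONFLICT

C, T, Y have no nullable alternative, so no FIRST/FOLLOW check is needed there.

So the grammar has 2 FIRST/FOLLOW conflicts (marked CONFLICT above).

Answer: Yes. B → T e with FOLLOW(B) on { '+', 'y' }; B → C T Y with FOLLOW(B) on { '+', 'y' }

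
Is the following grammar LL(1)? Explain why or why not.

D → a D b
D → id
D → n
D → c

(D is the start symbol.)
Yes, the grammar is LL(1).

For D:
  PREDICT(D → a D b) = { 'a' }
  PREDICT(D → id) = { 'id' }
  PREDICT(D → n) = { 'n' }
  PREDICT(D → c) = { 'c' }

All predict sets are disjoint. The grammar IS LL(1).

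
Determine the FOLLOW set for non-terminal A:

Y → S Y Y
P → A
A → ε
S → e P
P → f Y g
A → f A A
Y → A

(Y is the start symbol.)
To compute FOLLOW(A), find every occurrence of A on a right-hand side N → α A β: add FIRST(β) \ {ε}, and if β is empty or nullable also add FOLLOW(N). Iterate to a fixed point.

In P → A: A is at the end, add FOLLOW(P)
In A → f A A: A is followed by A, add FIRST(A) \ {ε} = { 'f' }
  A is nullable, so FOLLOW(A) is also included — that is the set being defined, nothing new
In A → f A A: A is at the end; this adds FOLLOW(A) to itself — nothing new
In Y → A: A is at the end, add FOLLOW(Y)

The FOLLOW sets referred to above (computed the same way, to a fixed point):
  FOLLOW(P) = { $, 'e', 'f', 'g' }
  FOLLOW(Y) = { $, 'e', 'f', 'g' }

Taking the union: FOLLOW(A) = { $, 'e', 'f', 'g' }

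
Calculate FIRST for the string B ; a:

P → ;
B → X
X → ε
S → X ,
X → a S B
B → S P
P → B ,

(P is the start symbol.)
{ ',', ';', 'a' }

FIRST sets of the non-terminals involved (from the grammar, by fixed-point iteration):
  FIRST(B) = { ',', 'a', ε }

To compute FIRST(B ; a), process the symbols left to right:
Symbol B is a non-terminal. Add FIRST(B) \ {ε} = { ',', 'a' }
B is nullable (ε ∈ FIRST(B)), continue to the next symbol.
Symbol ; is a terminal. Add ';' and stop.
FIRST(B ; a) = { ',', ';', 'a' }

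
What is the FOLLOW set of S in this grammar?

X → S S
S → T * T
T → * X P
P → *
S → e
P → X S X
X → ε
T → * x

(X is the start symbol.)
To compute FOLLOW(S), find every occurrence of S on a right-hand side N → α S β: add FIRST(β) \ {ε}, and if β is empty or nullable also add FOLLOW(N). Iterate to a fixed point.

In X → S S: S is followed by S, add FIRST(S) \ {ε} = { '*', 'e' }
In X → S S: S is at the end, add FOLLOW(X)
In P → X S X: S is followed by X, add FIRST(X) \ {ε} = { '*', 'e' }
  X is nullable, so also add FOLLOW(P)

The FOLLOW sets referred to above (computed the same way, to a fixed point):
  FOLLOW(X) = { $, '*', 'e' }
  FOLLOW(P) = { $, '*', 'e' }

Taking the union: FOLLOW(S) = { $, '*', 'e' }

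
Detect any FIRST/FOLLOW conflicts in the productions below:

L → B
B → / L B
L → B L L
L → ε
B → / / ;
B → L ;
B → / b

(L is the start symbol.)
Yes. L → B with FOLLOW(L) on { '/', ';' }; L → B L L with FOLLOW(L) on { '/', ';' }

A FIRST/FOLLOW conflict occurs when a non-terminal N has a nullable alternative N → β (β ⇒* ε) and another alternative N → α with FIRST(α) ∩ FOLLOW(N) ≠ ∅: on such a lookahead the parser cannot decide between expanding α and letting N vanish via β.

Nullable non-terminals: L.
FIRST sets used below: FIRST(B) = { '/', ';' }

L: nullable alternative(s) L → ε; FOLLOW(L) = { $, '/', ';' }
  L → B: FIRST \ {ε} = { '/', ';' } — overlaps FOLLOW(L) on { '/', ';' }: CONFLICT
  L → B L L: FIRST \ {ε} = { '/', ';' } — overlaps FOLLOW(L) on { '/', ';' }: CONFLICT
  L → ε: FIRST \ {ε} = { } — this is the only nullable alternative, skip

B has no nullable alternative, so no FIRST/FOLLOW check is needed there.

So the grammar has 2 FIRST/FOLLOW conflicts (marked CONFLICT above).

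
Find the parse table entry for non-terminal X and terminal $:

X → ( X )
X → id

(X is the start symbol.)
To find M[X, $], we find productions for X where $ is in the predict set (PREDICT(N → α) = (FIRST(α) \ {ε}) ∪ (FOLLOW(N) if α ⇒* ε)).

X → ( X ): PREDICT = { '(' }
X → id: PREDICT = { 'id' }

M[X, $] is empty (no production applies)

Answer: Empty (error entry)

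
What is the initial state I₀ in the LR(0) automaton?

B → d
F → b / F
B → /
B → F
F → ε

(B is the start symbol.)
First, augment the grammar with B' → B
I₀ = CLOSURE({ [B' → . B] }):
  [B' → . B] has the dot before B: add [B → . d], [B → . /], [B → . F]
  [B → . F] has the dot before F: add [F → . b / F], [F → .]
No further items can be added.

I₀ = { [B → . /], [B → . F], [B → . d], [B' → . B], [F → . b / F], [F → .] }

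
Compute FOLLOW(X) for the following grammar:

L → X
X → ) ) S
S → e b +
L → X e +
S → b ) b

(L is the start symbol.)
{ $, 'e' }

To compute FOLLOW(X), find every occurrence of X on a right-hand side N → α X β: add FIRST(β) \ {ε}, and if β is empty or nullable also add FOLLOW(N). Iterate to a fixed point.

In L → X: X is at the end, add FOLLOW(L)
In L → X e +: X is followed by e '+', add FIRST(e '+') \ {ε} = { 'e' }

The FOLLOW sets referred to above (computed the same way, to a fixed point):
  FOLLOW(L) = { $ }

Taking the union: FOLLOW(X) = { $, 'e' }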